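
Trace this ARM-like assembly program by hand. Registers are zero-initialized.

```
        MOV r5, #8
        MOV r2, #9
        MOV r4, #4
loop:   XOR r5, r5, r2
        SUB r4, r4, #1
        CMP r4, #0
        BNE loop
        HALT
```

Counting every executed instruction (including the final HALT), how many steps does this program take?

r5=8
r2=9
r4=4
r5=8^9=1
r4=4-1=3
CMP r4, #0  (cmp 3,0)
BNE loop: taken
r5=1^9=8
r4=3-1=2
CMP r4, #0  (cmp 2,0)
BNE loop: taken
r5=8^9=1
r4=2-1=1
CMP r4, #0  (cmp 1,0)
BNE loop: taken
r5=1^9=8
r4=1-1=0
CMP r4, #0  (cmp 0,0)
BNE loop: not taken
halt.
Total executed instructions: 20.

20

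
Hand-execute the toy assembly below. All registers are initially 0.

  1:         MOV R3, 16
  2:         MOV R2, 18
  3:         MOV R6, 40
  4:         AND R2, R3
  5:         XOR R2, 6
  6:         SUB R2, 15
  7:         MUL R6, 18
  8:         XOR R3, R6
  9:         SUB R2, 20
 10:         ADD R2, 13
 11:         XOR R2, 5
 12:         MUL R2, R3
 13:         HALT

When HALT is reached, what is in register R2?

3520

after MOV R3, 16: R3=16
after MOV R2, 18: R2=18
after MOV R6, 40: R6=40
after AND R2, R3: R2=18&16=16
after XOR R2, 6: R2=16^6=22
after SUB R2, 15: R2=22-15=7
after MUL R6, 18: R6=40*18=720
after XOR R3, R6: R3=16^720=704
after SUB R2, 20: R2=7-20=-13
after ADD R2, 13: R2=(-13)+13=0
after XOR R2, 5: R2=0^5=5
after MUL R2, R3: R2=5*704=3520
halt.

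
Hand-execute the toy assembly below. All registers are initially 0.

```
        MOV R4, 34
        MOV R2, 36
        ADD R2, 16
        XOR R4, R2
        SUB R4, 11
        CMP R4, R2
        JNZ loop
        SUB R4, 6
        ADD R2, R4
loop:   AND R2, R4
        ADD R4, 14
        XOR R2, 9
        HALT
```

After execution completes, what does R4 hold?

25

MOV R4, 34 → R4=34
MOV R2, 36 → R2=36
ADD R2, 16 → R2=36+16=52
XOR R4, R2 → R4=34^52=22
SUB R4, 11 → R4=22-11=11
CMP R4, R2  (cmp 11,52)
JNZ loop: taken
AND R2, R4 → R2=52&11=0
ADD R4, 14 → R4=11+14=25
XOR R2, 9 → R2=0^9=9
halt.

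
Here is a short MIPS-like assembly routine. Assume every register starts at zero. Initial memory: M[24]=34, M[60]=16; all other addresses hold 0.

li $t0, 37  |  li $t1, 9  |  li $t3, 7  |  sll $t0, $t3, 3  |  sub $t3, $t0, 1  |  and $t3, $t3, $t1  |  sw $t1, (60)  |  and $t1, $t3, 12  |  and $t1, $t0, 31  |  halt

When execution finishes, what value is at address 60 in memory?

9

$t0=37
$t1=9
$t3=7
$t0=7<<3=56
$t3=56-1=55
$t3=55&9=1
sw $t1, (60) → M[60]=9
$t1=1&12=0
$t1=56&31=24
halt.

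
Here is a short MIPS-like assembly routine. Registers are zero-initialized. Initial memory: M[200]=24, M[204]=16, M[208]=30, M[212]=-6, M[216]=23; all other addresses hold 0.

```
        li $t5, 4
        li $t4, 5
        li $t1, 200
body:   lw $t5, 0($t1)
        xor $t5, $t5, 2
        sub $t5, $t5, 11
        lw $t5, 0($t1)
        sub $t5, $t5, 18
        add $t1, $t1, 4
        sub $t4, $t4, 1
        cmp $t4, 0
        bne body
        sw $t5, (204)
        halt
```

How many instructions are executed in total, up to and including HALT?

li $t5, 4 → $t5=4
li $t4, 5 → $t4=5
li $t1, 200 → $t1=200
lw $t5, 0($t1) → $t5=M[200]=24
xor $t5, $t5, 2 → $t5=24^2=26
sub $t5, $t5, 11 → $t5=26-11=15
lw $t5, 0($t1) → $t5=M[200]=24
sub $t5, $t5, 18 → $t5=24-18=6
add $t1, $t1, 4 → $t1=200+4=204
sub $t4, $t4, 1 → $t4=5-1=4
cmp $t4, 0  (cmp 4,0)
bne body: taken
lw $t5, 0($t1) → $t5=M[204]=16
xor $t5, $t5, 2 → $t5=16^2=18
sub $t5, $t5, 11 → $t5=18-11=7
lw $t5, 0($t1) → $t5=M[204]=16
sub $t5, $t5, 18 → $t5=16-18=-2
add $t1, $t1, 4 → $t1=204+4=208
sub $t4, $t4, 1 → $t4=4-1=3
cmp $t4, 0  (cmp 3,0)
bne body: taken
lw $t5, 0($t1) → $t5=M[208]=30
xor $t5, $t5, 2 → $t5=30^2=28
sub $t5, $t5, 11 → $t5=28-11=17
lw $t5, 0($t1) → $t5=M[208]=30
sub $t5, $t5, 18 → $t5=30-18=12
add $t1, $t1, 4 → $t1=208+4=212
sub $t4, $t4, 1 → $t4=3-1=2
cmp $t4, 0  (cmp 2,0)
bne body: taken
lw $t5, 0($t1) → $t5=M[212]=-6
xor $t5, $t5, 2 → $t5=(-6)^2=-8
sub $t5, $t5, 11 → $t5=(-8)-11=-19
lw $t5, 0($t1) → $t5=M[212]=-6
sub $t5, $t5, 18 → $t5=(-6)-18=-24
add $t1, $t1, 4 → $t1=212+4=216
sub $t4, $t4, 1 → $t4=2-1=1
cmp $t4, 0  (cmp 1,0)
bne body: taken
lw $t5, 0($t1) → $t5=M[216]=23
xor $t5, $t5, 2 → $t5=23^2=21
sub $t5, $t5, 11 → $t5=21-11=10
lw $t5, 0($t1) → $t5=M[216]=23
sub $t5, $t5, 18 → $t5=23-18=5
add $t1, $t1, 4 → $t1=216+4=220
sub $t4, $t4, 1 → $t4=1-1=0
cmp $t4, 0  (cmp 0,0)
bne body: not taken
sw $t5, (204) → M[204]=5
halt.
Total executed instructions: 50.

50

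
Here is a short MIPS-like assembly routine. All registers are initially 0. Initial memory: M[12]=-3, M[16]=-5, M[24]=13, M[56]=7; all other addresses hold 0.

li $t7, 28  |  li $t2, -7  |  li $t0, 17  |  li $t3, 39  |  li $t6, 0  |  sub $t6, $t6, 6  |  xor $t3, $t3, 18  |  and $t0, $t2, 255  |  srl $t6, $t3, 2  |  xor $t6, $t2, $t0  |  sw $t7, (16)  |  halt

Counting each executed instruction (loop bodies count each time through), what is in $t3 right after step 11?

$t7=28
$t2=-7
$t0=17
$t3=39
$t6=0
$t6=0-6=-6
$t3=39^18=53
$t0=(-7)&255=249
$t6=53>>2=13
$t6=(-7)^249=-256
sw $t7, (16) → M[16]=28
After step 11: $t3 = 53.

53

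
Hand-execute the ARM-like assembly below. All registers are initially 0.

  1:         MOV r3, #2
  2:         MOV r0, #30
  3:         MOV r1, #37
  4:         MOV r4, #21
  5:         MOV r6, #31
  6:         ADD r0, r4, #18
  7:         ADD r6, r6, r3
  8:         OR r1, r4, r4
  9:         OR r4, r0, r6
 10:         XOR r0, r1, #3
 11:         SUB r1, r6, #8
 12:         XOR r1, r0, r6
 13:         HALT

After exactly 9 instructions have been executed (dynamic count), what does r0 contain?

r3=2
r0=30
r1=37
r4=21
r6=31
r0=21+18=39
r6=31+2=33
r1=21|21=21
r4=39|33=39
After step 9: r0 = 39.

39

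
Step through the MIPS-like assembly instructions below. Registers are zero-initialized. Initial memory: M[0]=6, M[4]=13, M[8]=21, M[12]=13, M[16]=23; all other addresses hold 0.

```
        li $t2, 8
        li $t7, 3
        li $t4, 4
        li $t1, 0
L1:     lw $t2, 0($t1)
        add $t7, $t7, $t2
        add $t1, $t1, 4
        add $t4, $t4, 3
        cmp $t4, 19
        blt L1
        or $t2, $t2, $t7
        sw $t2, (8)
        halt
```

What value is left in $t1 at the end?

20

li $t2, 8 → $t2=8
li $t7, 3 → $t7=3
li $t4, 4 → $t4=4
li $t1, 0 → $t1=0
lw $t2, 0($t1) → $t2=M[0]=6
add $t7, $t7, $t2 → $t7=3+6=9
add $t1, $t1, 4 → $t1=0+4=4
add $t4, $t4, 3 → $t4=4+3=7
cmp $t4, 19  (cmp 7,19)
blt L1: taken
lw $t2, 0($t1) → $t2=M[4]=13
add $t7, $t7, $t2 → $t7=9+13=22
add $t1, $t1, 4 → $t1=4+4=8
add $t4, $t4, 3 → $t4=7+3=10
cmp $t4, 19  (cmp 10,19)
blt L1: taken
lw $t2, 0($t1) → $t2=M[8]=21
add $t7, $t7, $t2 → $t7=22+21=43
add $t1, $t1, 4 → $t1=8+4=12
add $t4, $t4, 3 → $t4=10+3=13
cmp $t4, 19  (cmp 13,19)
blt L1: taken
lw $t2, 0($t1) → $t2=M[12]=13
add $t7, $t7, $t2 → $t7=43+13=56
add $t1, $t1, 4 → $t1=12+4=16
add $t4, $t4, 3 → $t4=13+3=16
cmp $t4, 19  (cmp 16,19)
blt L1: taken
lw $t2, 0($t1) → $t2=M[16]=23
add $t7, $t7, $t2 → $t7=56+23=79
add $t1, $t1, 4 → $t1=16+4=20
add $t4, $t4, 3 → $t4=16+3=19
cmp $t4, 19  (cmp 19,19)
blt L1: not taken
or $t2, $t2, $t7 → $t2=23|79=95
sw $t2, (8) → M[8]=95
halt.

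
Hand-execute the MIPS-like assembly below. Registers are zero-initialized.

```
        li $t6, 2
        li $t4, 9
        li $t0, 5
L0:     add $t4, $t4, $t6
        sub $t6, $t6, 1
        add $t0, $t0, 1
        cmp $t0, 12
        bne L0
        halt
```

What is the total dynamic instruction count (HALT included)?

li $t6, 2 → $t6=2
li $t4, 9 → $t4=9
li $t0, 5 → $t0=5
add $t4, $t4, $t6 → $t4=9+2=11
sub $t6, $t6, 1 → $t6=2-1=1
add $t0, $t0, 1 → $t0=5+1=6
cmp $t0, 12  (cmp 6,12)
bne L0: taken
add $t4, $t4, $t6 → $t4=11+1=12
sub $t6, $t6, 1 → $t6=1-1=0
add $t0, $t0, 1 → $t0=6+1=7
cmp $t0, 12  (cmp 7,12)
bne L0: taken
add $t4, $t4, $t6 → $t4=12+0=12
sub $t6, $t6, 1 → $t6=0-1=-1
add $t0, $t0, 1 → $t0=7+1=8
cmp $t0, 12  (cmp 8,12)
bne L0: taken
add $t4, $t4, $t6 → $t4=12+(-1)=11
sub $t6, $t6, 1 → $t6=(-1)-1=-2
add $t0, $t0, 1 → $t0=8+1=9
cmp $t0, 12  (cmp 9,12)
bne L0: taken
add $t4, $t4, $t6 → $t4=11+(-2)=9
sub $t6, $t6, 1 → $t6=(-2)-1=-3
add $t0, $t0, 1 → $t0=9+1=10
cmp $t0, 12  (cmp 10,12)
bne L0: taken
add $t4, $t4, $t6 → $t4=9+(-3)=6
sub $t6, $t6, 1 → $t6=(-3)-1=-4
add $t0, $t0, 1 → $t0=10+1=11
cmp $t0, 12  (cmp 11,12)
bne L0: taken
add $t4, $t4, $t6 → $t4=6+(-4)=2
sub $t6, $t6, 1 → $t6=(-4)-1=-5
add $t0, $t0, 1 → $t0=11+1=12
cmp $t0, 12  (cmp 12,12)
bne L0: not taken
halt.
Total executed instructions: 39.

39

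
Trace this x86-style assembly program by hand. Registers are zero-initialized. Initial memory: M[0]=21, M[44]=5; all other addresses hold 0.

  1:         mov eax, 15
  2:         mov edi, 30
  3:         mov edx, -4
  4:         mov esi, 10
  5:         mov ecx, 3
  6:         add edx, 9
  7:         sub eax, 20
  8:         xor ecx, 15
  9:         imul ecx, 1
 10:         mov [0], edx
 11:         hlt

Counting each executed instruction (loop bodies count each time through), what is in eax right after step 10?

eax=15
edi=30
edx=-4
esi=10
ecx=3
edx=(-4)+9=5
eax=15-20=-5
ecx=3^15=12
ecx=12*1=12
mov [0], edx → M[0]=5
After step 10: eax = -5.

-5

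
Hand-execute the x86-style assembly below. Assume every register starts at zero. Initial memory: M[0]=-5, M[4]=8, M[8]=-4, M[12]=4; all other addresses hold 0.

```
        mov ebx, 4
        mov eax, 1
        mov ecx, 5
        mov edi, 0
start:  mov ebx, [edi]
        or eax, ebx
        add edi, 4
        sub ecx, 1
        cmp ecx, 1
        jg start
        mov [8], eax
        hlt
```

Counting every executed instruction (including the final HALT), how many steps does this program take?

ebx=4
eax=1
ecx=5
edi=0
ebx=M[0]=-5
eax=1|(-5)=-5
edi=0+4=4
ecx=5-1=4
cmp ecx, 1  (cmp 4,1)
jg start: taken
ebx=M[4]=8
eax=(-5)|8=-5
edi=4+4=8
ecx=4-1=3
cmp ecx, 1  (cmp 3,1)
jg start: taken
ebx=M[8]=-4
eax=(-5)|(-4)=-1
edi=8+4=12
ecx=3-1=2
cmp ecx, 1  (cmp 2,1)
jg start: taken
ebx=M[12]=4
eax=(-1)|4=-1
edi=12+4=16
ecx=2-1=1
cmp ecx, 1  (cmp 1,1)
jg start: not taken
mov [8], eax → M[8]=-1
halt.
Total executed instructions: 30.

30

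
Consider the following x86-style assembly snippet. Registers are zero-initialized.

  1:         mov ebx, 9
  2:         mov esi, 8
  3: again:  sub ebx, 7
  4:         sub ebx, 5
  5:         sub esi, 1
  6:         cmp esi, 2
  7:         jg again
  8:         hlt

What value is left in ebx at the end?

-63

mov ebx, 9 → ebx=9
mov esi, 8 → esi=8
sub ebx, 7 → ebx=9-7=2
sub ebx, 5 → ebx=2-5=-3
sub esi, 1 → esi=8-1=7
cmp esi, 2  (cmp 7,2)
jg again: taken
sub ebx, 7 → ebx=(-3)-7=-10
sub ebx, 5 → ebx=(-10)-5=-15
sub esi, 1 → esi=7-1=6
cmp esi, 2  (cmp 6,2)
jg again: taken
sub ebx, 7 → ebx=(-15)-7=-22
sub ebx, 5 → ebx=(-22)-5=-27
sub esi, 1 → esi=6-1=5
cmp esi, 2  (cmp 5,2)
jg again: taken
sub ebx, 7 → ebx=(-27)-7=-34
sub ebx, 5 → ebx=(-34)-5=-39
sub esi, 1 → esi=5-1=4
cmp esi, 2  (cmp 4,2)
jg again: taken
sub ebx, 7 → ebx=(-39)-7=-46
sub ebx, 5 → ebx=(-46)-5=-51
sub esi, 1 → esi=4-1=3
cmp esi, 2  (cmp 3,2)
jg again: taken
sub ebx, 7 → ebx=(-51)-7=-58
sub ebx, 5 → ebx=(-58)-5=-63
sub esi, 1 → esi=3-1=2
cmp esi, 2  (cmp 2,2)
jg again: not taken
halt.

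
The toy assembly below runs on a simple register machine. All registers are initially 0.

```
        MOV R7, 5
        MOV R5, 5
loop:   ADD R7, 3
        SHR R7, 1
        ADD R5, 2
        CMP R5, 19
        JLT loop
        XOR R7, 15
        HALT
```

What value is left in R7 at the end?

12

R7=5
R5=5
R7=5+3=8
R7=8>>1=4
R5=5+2=7
CMP R5, 19  (cmp 7,19)
JLT loop: taken
R7=4+3=7
R7=7>>1=3
R5=7+2=9
CMP R5, 19  (cmp 9,19)
JLT loop: taken
R7=3+3=6
R7=6>>1=3
R5=9+2=11
CMP R5, 19  (cmp 11,19)
JLT loop: taken
R7=3+3=6
R7=6>>1=3
R5=11+2=13
CMP R5, 19  (cmp 13,19)
JLT loop: taken
R7=3+3=6
R7=6>>1=3
R5=13+2=15
CMP R5, 19  (cmp 15,19)
JLT loop: taken
R7=3+3=6
R7=6>>1=3
R5=15+2=17
CMP R5, 19  (cmp 17,19)
JLT loop: taken
R7=3+3=6
R7=6>>1=3
R5=17+2=19
CMP R5, 19  (cmp 19,19)
JLT loop: not taken
R7=3^15=12
halt.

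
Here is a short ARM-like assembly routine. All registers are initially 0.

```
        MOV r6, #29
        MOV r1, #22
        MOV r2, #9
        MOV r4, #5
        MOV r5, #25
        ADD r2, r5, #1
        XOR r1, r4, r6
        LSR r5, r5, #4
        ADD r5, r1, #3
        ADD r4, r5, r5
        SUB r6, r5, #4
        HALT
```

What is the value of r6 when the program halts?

after MOV r6, #29: r6=29
after MOV r1, #22: r1=22
after MOV r2, #9: r2=9
after MOV r4, #5: r4=5
after MOV r5, #25: r5=25
after ADD r2, r5, #1: r2=25+1=26
after XOR r1, r4, r6: r1=5^29=24
after LSR r5, r5, #4: r5=25>>4=1
after ADD r5, r1, #3: r5=24+3=27
after ADD r4, r5, r5: r4=27+27=54
after SUB r6, r5, #4: r6=27-4=23
halt.

23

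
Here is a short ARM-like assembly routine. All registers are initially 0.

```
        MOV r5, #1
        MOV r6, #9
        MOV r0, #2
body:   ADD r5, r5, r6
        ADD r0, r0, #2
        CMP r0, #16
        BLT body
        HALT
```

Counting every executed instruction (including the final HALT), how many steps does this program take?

32

after MOV r5, #1: r5=1
after MOV r6, #9: r6=9
after MOV r0, #2: r0=2
after ADD r5, r5, r6: r5=1+9=10
after ADD r0, r0, #2: r0=2+2=4
CMP r0, #16  (cmp 4,16)
BLT body: taken
after ADD r5, r5, r6: r5=10+9=19
after ADD r0, r0, #2: r0=4+2=6
CMP r0, #16  (cmp 6,16)
BLT body: taken
after ADD r5, r5, r6: r5=19+9=28
after ADD r0, r0, #2: r0=6+2=8
CMP r0, #16  (cmp 8,16)
BLT body: taken
after ADD r5, r5, r6: r5=28+9=37
after ADD r0, r0, #2: r0=8+2=10
CMP r0, #16  (cmp 10,16)
BLT body: taken
after ADD r5, r5, r6: r5=37+9=46
after ADD r0, r0, #2: r0=10+2=12
CMP r0, #16  (cmp 12,16)
BLT body: taken
after ADD r5, r5, r6: r5=46+9=55
after ADD r0, r0, #2: r0=12+2=14
CMP r0, #16  (cmp 14,16)
BLT body: taken
after ADD r5, r5, r6: r5=55+9=64
after ADD r0, r0, #2: r0=14+2=16
CMP r0, #16  (cmp 16,16)
BLT body: not taken
halt.
Total executed instructions: 32.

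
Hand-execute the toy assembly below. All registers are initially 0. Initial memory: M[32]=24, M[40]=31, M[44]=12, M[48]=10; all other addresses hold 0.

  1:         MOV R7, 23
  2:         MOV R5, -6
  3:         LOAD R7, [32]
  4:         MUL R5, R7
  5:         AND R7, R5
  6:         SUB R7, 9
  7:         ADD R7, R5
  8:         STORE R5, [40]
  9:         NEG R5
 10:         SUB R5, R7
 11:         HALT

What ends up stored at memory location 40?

-144

R7=23
R5=-6
R7=M[32]=24
R5=(-6)*24=-144
R7=24&(-144)=16
R7=16-9=7
R7=7+(-144)=-137
STORE R5, [40] → M[40]=-144
R5=-(-144)=144
R5=144-(-137)=281
halt.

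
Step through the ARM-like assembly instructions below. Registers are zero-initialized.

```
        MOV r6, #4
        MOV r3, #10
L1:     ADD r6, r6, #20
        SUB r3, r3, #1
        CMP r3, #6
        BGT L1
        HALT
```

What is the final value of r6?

after MOV r6, #4: r6=4
after MOV r3, #10: r3=10
after ADD r6, r6, #20: r6=4+20=24
after SUB r3, r3, #1: r3=10-1=9
CMP r3, #6  (cmp 9,6)
BGT L1: taken
after ADD r6, r6, #20: r6=24+20=44
after SUB r3, r3, #1: r3=9-1=8
CMP r3, #6  (cmp 8,6)
BGT L1: taken
after ADD r6, r6, #20: r6=44+20=64
after SUB r3, r3, #1: r3=8-1=7
CMP r3, #6  (cmp 7,6)
BGT L1: taken
after ADD r6, r6, #20: r6=64+20=84
after SUB r3, r3, #1: r3=7-1=6
CMP r3, #6  (cmp 6,6)
BGT L1: not taken
halt.

84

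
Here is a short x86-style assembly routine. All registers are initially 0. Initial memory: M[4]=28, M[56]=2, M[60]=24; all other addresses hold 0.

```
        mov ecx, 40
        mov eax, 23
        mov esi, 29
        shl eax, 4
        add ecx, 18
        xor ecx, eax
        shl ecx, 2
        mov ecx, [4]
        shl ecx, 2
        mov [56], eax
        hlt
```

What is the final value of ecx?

112

after mov ecx, 40: ecx=40
after mov eax, 23: eax=23
after mov esi, 29: esi=29
after shl eax, 4: eax=23<<4=368
after add ecx, 18: ecx=40+18=58
after xor ecx, eax: ecx=58^368=330
after shl ecx, 2: ecx=330<<2=1320
after mov ecx, [4]: ecx=M[4]=28
after shl ecx, 2: ecx=28<<2=112
mov [56], eax → M[56]=368
halt.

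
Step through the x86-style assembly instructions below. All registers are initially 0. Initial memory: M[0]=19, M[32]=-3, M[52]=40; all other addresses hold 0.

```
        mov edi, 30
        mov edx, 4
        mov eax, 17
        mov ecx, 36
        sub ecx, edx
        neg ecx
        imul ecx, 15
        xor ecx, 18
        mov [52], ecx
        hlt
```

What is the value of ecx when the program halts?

mov edi, 30 → edi=30
mov edx, 4 → edx=4
mov eax, 17 → eax=17
mov ecx, 36 → ecx=36
sub ecx, edx → ecx=36-4=32
neg ecx → ecx=-(32)=-32
imul ecx, 15 → ecx=(-32)*15=-480
xor ecx, 18 → ecx=(-480)^18=-462
mov [52], ecx → M[52]=-462
halt.

-462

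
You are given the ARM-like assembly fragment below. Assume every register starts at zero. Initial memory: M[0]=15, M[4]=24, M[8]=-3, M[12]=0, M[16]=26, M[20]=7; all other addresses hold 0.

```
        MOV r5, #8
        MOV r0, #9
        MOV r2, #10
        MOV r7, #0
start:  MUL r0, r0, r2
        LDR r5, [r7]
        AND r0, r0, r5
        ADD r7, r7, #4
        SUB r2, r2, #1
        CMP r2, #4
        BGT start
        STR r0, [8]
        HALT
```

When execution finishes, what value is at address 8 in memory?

r5=8
r0=9
r2=10
r7=0
r0=9*10=90
r5=M[0]=15
r0=90&15=10
r7=0+4=4
r2=10-1=9
CMP r2, #4  (cmp 9,4)
BGT start: taken
r0=10*9=90
r5=M[4]=24
r0=90&24=24
r7=4+4=8
r2=9-1=8
CMP r2, #4  (cmp 8,4)
BGT start: taken
r0=24*8=192
r5=M[8]=-3
r0=192&(-3)=192
r7=8+4=12
r2=8-1=7
CMP r2, #4  (cmp 7,4)
BGT start: taken
r0=192*7=1344
r5=M[12]=0
r0=1344&0=0
r7=12+4=16
r2=7-1=6
CMP r2, #4  (cmp 6,4)
BGT start: taken
r0=0*6=0
r5=M[16]=26
r0=0&26=0
r7=16+4=20
r2=6-1=5
CMP r2, #4  (cmp 5,4)
BGT start: taken
r0=0*5=0
r5=M[20]=7
r0=0&7=0
r7=20+4=24
r2=5-1=4
CMP r2, #4  (cmp 4,4)
BGT start: not taken
STR r0, [8] → M[8]=0
halt.

0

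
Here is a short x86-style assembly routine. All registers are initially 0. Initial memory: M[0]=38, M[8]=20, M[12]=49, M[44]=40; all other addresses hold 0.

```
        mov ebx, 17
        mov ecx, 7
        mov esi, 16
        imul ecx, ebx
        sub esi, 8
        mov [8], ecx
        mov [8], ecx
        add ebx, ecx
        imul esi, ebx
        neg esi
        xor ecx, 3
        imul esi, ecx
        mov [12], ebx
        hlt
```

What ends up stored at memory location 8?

mov ebx, 17 → ebx=17
mov ecx, 7 → ecx=7
mov esi, 16 → esi=16
imul ecx, ebx → ecx=7*17=119
sub esi, 8 → esi=16-8=8
mov [8], ecx → M[8]=119
mov [8], ecx → M[8]=119
add ebx, ecx → ebx=17+119=136
imul esi, ebx → esi=8*136=1088
neg esi → esi=-(1088)=-1088
xor ecx, 3 → ecx=119^3=116
imul esi, ecx → esi=(-1088)*116=-126208
mov [12], ebx → M[12]=136
halt.

119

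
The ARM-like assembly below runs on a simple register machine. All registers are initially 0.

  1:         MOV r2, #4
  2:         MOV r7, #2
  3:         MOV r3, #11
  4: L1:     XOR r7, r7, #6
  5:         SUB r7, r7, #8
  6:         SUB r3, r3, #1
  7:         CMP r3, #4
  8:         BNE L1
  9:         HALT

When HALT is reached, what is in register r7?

-52

MOV r2, #4 → r2=4
MOV r7, #2 → r7=2
MOV r3, #11 → r3=11
XOR r7, r7, #6 → r7=2^6=4
SUB r7, r7, #8 → r7=4-8=-4
SUB r3, r3, #1 → r3=11-1=10
CMP r3, #4  (cmp 10,4)
BNE L1: taken
XOR r7, r7, #6 → r7=(-4)^6=-6
SUB r7, r7, #8 → r7=(-6)-8=-14
SUB r3, r3, #1 → r3=10-1=9
CMP r3, #4  (cmp 9,4)
BNE L1: taken
XOR r7, r7, #6 → r7=(-14)^6=-12
SUB r7, r7, #8 → r7=(-12)-8=-20
SUB r3, r3, #1 → r3=9-1=8
CMP r3, #4  (cmp 8,4)
BNE L1: taken
XOR r7, r7, #6 → r7=(-20)^6=-22
SUB r7, r7, #8 → r7=(-22)-8=-30
SUB r3, r3, #1 → r3=8-1=7
CMP r3, #4  (cmp 7,4)
BNE L1: taken
XOR r7, r7, #6 → r7=(-30)^6=-28
SUB r7, r7, #8 → r7=(-28)-8=-36
SUB r3, r3, #1 → r3=7-1=6
CMP r3, #4  (cmp 6,4)
BNE L1: taken
XOR r7, r7, #6 → r7=(-36)^6=-38
SUB r7, r7, #8 → r7=(-38)-8=-46
SUB r3, r3, #1 → r3=6-1=5
CMP r3, #4  (cmp 5,4)
BNE L1: taken
XOR r7, r7, #6 → r7=(-46)^6=-44
SUB r7, r7, #8 → r7=(-44)-8=-52
SUB r3, r3, #1 → r3=5-1=4
CMP r3, #4  (cmp 4,4)
BNE L1: not taken
halt.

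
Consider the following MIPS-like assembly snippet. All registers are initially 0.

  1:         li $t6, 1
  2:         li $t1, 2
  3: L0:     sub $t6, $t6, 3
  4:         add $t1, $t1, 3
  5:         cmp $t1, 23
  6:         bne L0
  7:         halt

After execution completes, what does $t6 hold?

-20

after li $t6, 1: $t6=1
after li $t1, 2: $t1=2
after sub $t6, $t6, 3: $t6=1-3=-2
after add $t1, $t1, 3: $t1=2+3=5
cmp $t1, 23  (cmp 5,23)
bne L0: taken
after sub $t6, $t6, 3: $t6=(-2)-3=-5
after add $t1, $t1, 3: $t1=5+3=8
cmp $t1, 23  (cmp 8,23)
bne L0: taken
after sub $t6, $t6, 3: $t6=(-5)-3=-8
after add $t1, $t1, 3: $t1=8+3=11
cmp $t1, 23  (cmp 11,23)
bne L0: taken
after sub $t6, $t6, 3: $t6=(-8)-3=-11
after add $t1, $t1, 3: $t1=11+3=14
cmp $t1, 23  (cmp 14,23)
bne L0: taken
after sub $t6, $t6, 3: $t6=(-11)-3=-14
after add $t1, $t1, 3: $t1=14+3=17
cmp $t1, 23  (cmp 17,23)
bne L0: taken
after sub $t6, $t6, 3: $t6=(-14)-3=-17
after add $t1, $t1, 3: $t1=17+3=20
cmp $t1, 23  (cmp 20,23)
bne L0: taken
after sub $t6, $t6, 3: $t6=(-17)-3=-20
after add $t1, $t1, 3: $t1=20+3=23
cmp $t1, 23  (cmp 23,23)
bne L0: not taken
halt.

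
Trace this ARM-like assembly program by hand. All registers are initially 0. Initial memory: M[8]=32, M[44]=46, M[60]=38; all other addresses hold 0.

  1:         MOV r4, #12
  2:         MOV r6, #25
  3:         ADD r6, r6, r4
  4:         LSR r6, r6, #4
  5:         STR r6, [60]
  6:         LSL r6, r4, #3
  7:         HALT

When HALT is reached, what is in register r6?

96

r4=12
r6=25
r6=25+12=37
r6=37>>4=2
STR r6, [60] → M[60]=2
r6=12<<3=96
halt.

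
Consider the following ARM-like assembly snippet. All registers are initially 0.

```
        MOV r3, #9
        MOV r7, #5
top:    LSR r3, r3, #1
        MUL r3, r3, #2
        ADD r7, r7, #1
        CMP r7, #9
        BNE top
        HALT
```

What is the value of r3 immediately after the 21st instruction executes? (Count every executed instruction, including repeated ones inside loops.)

8

r3=9
r7=5
r3=9>>1=4
r3=4*2=8
r7=5+1=6
CMP r7, #9  (cmp 6,9)
BNE top: taken
r3=8>>1=4
r3=4*2=8
r7=6+1=7
CMP r7, #9  (cmp 7,9)
BNE top: taken
r3=8>>1=4
r3=4*2=8
r7=7+1=8
CMP r7, #9  (cmp 8,9)
BNE top: taken
r3=8>>1=4
r3=4*2=8
r7=8+1=9
CMP r7, #9  (cmp 9,9)
After step 21: r3 = 8.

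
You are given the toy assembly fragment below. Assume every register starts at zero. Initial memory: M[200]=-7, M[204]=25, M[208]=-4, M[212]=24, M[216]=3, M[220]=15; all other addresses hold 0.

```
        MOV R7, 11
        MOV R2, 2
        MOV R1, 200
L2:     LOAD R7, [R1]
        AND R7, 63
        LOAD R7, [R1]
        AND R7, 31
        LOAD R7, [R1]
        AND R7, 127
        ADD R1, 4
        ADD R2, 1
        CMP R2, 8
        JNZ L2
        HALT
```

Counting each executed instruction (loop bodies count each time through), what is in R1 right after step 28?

MOV R7, 11 → R7=11
MOV R2, 2 → R2=2
MOV R1, 200 → R1=200
LOAD R7, [R1] → R7=M[200]=-7
AND R7, 63 → R7=(-7)&63=57
LOAD R7, [R1] → R7=M[200]=-7
AND R7, 31 → R7=(-7)&31=25
LOAD R7, [R1] → R7=M[200]=-7
AND R7, 127 → R7=(-7)&127=121
ADD R1, 4 → R1=200+4=204
ADD R2, 1 → R2=2+1=3
CMP R2, 8  (cmp 3,8)
JNZ L2: taken
LOAD R7, [R1] → R7=M[204]=25
AND R7, 63 → R7=25&63=25
LOAD R7, [R1] → R7=M[204]=25
AND R7, 31 → R7=25&31=25
LOAD R7, [R1] → R7=M[204]=25
AND R7, 127 → R7=25&127=25
ADD R1, 4 → R1=204+4=208
ADD R2, 1 → R2=3+1=4
CMP R2, 8  (cmp 4,8)
JNZ L2: taken
LOAD R7, [R1] → R7=M[208]=-4
AND R7, 63 → R7=(-4)&63=60
LOAD R7, [R1] → R7=M[208]=-4
AND R7, 31 → R7=(-4)&31=28
LOAD R7, [R1] → R7=M[208]=-4
After step 28: R1 = 208.

208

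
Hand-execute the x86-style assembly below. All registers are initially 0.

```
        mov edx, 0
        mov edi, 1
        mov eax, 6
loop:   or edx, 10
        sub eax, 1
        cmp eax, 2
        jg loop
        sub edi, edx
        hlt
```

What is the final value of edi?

-9

edx=0
edi=1
eax=6
edx=0|10=10
eax=6-1=5
cmp eax, 2  (cmp 5,2)
jg loop: taken
edx=10|10=10
eax=5-1=4
cmp eax, 2  (cmp 4,2)
jg loop: taken
edx=10|10=10
eax=4-1=3
cmp eax, 2  (cmp 3,2)
jg loop: taken
edx=10|10=10
eax=3-1=2
cmp eax, 2  (cmp 2,2)
jg loop: not taken
edi=1-10=-9
halt.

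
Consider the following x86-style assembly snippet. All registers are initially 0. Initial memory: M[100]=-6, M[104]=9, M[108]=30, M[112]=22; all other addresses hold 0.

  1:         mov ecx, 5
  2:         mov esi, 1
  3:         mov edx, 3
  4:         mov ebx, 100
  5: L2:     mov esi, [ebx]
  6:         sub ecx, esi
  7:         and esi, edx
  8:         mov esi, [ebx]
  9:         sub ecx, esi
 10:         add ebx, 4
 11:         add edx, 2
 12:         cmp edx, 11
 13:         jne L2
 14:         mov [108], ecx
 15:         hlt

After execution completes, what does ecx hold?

after mov ecx, 5: ecx=5
after mov esi, 1: esi=1
after mov edx, 3: edx=3
after mov ebx, 100: ebx=100
after mov esi, [ebx]: esi=M[100]=-6
after sub ecx, esi: ecx=5-(-6)=11
after and esi, edx: esi=(-6)&3=2
after mov esi, [ebx]: esi=M[100]=-6
after sub ecx, esi: ecx=11-(-6)=17
after add ebx, 4: ebx=100+4=104
after add edx, 2: edx=3+2=5
cmp edx, 11  (cmp 5,11)
jne L2: taken
after mov esi, [ebx]: esi=M[104]=9
after sub ecx, esi: ecx=17-9=8
after and esi, edx: esi=9&5=1
after mov esi, [ebx]: esi=M[104]=9
after sub ecx, esi: ecx=8-9=-1
after add ebx, 4: ebx=104+4=108
after add edx, 2: edx=5+2=7
cmp edx, 11  (cmp 7,11)
jne L2: taken
after mov esi, [ebx]: esi=M[108]=30
after sub ecx, esi: ecx=(-1)-30=-31
after and esi, edx: esi=30&7=6
after mov esi, [ebx]: esi=M[108]=30
after sub ecx, esi: ecx=(-31)-30=-61
after add ebx, 4: ebx=108+4=112
after add edx, 2: edx=7+2=9
cmp edx, 11  (cmp 9,11)
jne L2: taken
after mov esi, [ebx]: esi=M[112]=22
after sub ecx, esi: ecx=(-61)-22=-83
after and esi, edx: esi=22&9=0
after mov esi, [ebx]: esi=M[112]=22
after sub ecx, esi: ecx=(-83)-22=-105
after add ebx, 4: ebx=112+4=116
after add edx, 2: edx=9+2=11
cmp edx, 11  (cmp 11,11)
jne L2: not taken
mov [108], ecx → M[108]=-105
halt.

-105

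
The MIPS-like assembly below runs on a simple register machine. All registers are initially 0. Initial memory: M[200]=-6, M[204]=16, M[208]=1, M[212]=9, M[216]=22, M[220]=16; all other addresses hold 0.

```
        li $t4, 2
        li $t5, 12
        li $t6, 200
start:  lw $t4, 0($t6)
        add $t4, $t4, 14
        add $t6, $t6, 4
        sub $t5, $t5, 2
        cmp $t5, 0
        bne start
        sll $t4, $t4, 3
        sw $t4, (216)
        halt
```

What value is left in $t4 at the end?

$t4=2
$t5=12
$t6=200
$t4=M[200]=-6
$t4=(-6)+14=8
$t6=200+4=204
$t5=12-2=10
cmp $t5, 0  (cmp 10,0)
bne start: taken
$t4=M[204]=16
$t4=16+14=30
$t6=204+4=208
$t5=10-2=8
cmp $t5, 0  (cmp 8,0)
bne start: taken
$t4=M[208]=1
$t4=1+14=15
$t6=208+4=212
$t5=8-2=6
cmp $t5, 0  (cmp 6,0)
bne start: taken
$t4=M[212]=9
$t4=9+14=23
$t6=212+4=216
$t5=6-2=4
cmp $t5, 0  (cmp 4,0)
bne start: taken
$t4=M[216]=22
$t4=22+14=36
$t6=216+4=220
$t5=4-2=2
cmp $t5, 0  (cmp 2,0)
bne start: taken
$t4=M[220]=16
$t4=16+14=30
$t6=220+4=224
$t5=2-2=0
cmp $t5, 0  (cmp 0,0)
bne start: not taken
$t4=30<<3=240
sw $t4, (216) → M[216]=240
halt.

240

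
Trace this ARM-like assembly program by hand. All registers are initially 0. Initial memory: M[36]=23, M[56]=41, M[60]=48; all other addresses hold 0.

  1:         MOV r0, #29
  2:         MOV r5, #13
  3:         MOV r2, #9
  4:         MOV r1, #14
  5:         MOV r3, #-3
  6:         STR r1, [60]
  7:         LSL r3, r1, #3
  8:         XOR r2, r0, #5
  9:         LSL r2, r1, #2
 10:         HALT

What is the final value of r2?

56

after MOV r0, #29: r0=29
after MOV r5, #13: r5=13
after MOV r2, #9: r2=9
after MOV r1, #14: r1=14
after MOV r3, #-3: r3=-3
STR r1, [60] → M[60]=14
after LSL r3, r1, #3: r3=14<<3=112
after XOR r2, r0, #5: r2=29^5=24
after LSL r2, r1, #2: r2=14<<2=56
halt.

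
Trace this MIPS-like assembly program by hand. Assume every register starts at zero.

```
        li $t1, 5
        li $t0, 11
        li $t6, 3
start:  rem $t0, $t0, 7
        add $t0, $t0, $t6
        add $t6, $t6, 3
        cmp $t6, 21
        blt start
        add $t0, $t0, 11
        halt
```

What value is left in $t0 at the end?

29

$t1=5
$t0=11
$t6=3
$t0=11%7=4
$t0=4+3=7
$t6=3+3=6
cmp $t6, 21  (cmp 6,21)
blt start: taken
$t0=7%7=0
$t0=0+6=6
$t6=6+3=9
cmp $t6, 21  (cmp 9,21)
blt start: taken
$t0=6%7=6
$t0=6+9=15
$t6=9+3=12
cmp $t6, 21  (cmp 12,21)
blt start: taken
$t0=15%7=1
$t0=1+12=13
$t6=12+3=15
cmp $t6, 21  (cmp 15,21)
blt start: taken
$t0=13%7=6
$t0=6+15=21
$t6=15+3=18
cmp $t6, 21  (cmp 18,21)
blt start: taken
$t0=21%7=0
$t0=0+18=18
$t6=18+3=21
cmp $t6, 21  (cmp 21,21)
blt start: not taken
$t0=18+11=29
halt.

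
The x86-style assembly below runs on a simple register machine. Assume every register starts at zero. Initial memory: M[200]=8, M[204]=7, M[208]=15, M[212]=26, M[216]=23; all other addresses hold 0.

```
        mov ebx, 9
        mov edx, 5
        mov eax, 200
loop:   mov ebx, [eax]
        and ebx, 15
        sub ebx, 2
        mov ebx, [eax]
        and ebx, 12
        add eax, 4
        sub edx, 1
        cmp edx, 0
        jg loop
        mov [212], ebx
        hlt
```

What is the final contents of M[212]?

4

mov ebx, 9 → ebx=9
mov edx, 5 → edx=5
mov eax, 200 → eax=200
mov ebx, [eax] → ebx=M[200]=8
and ebx, 15 → ebx=8&15=8
sub ebx, 2 → ebx=8-2=6
mov ebx, [eax] → ebx=M[200]=8
and ebx, 12 → ebx=8&12=8
add eax, 4 → eax=200+4=204
sub edx, 1 → edx=5-1=4
cmp edx, 0  (cmp 4,0)
jg loop: taken
mov ebx, [eax] → ebx=M[204]=7
and ebx, 15 → ebx=7&15=7
sub ebx, 2 → ebx=7-2=5
mov ebx, [eax] → ebx=M[204]=7
and ebx, 12 → ebx=7&12=4
add eax, 4 → eax=204+4=208
sub edx, 1 → edx=4-1=3
cmp edx, 0  (cmp 3,0)
jg loop: taken
mov ebx, [eax] → ebx=M[208]=15
and ebx, 15 → ebx=15&15=15
sub ebx, 2 → ebx=15-2=13
mov ebx, [eax] → ebx=M[208]=15
and ebx, 12 → ebx=15&12=12
add eax, 4 → eax=208+4=212
sub edx, 1 → edx=3-1=2
cmp edx, 0  (cmp 2,0)
jg loop: taken
mov ebx, [eax] → ebx=M[212]=26
and ebx, 15 → ebx=26&15=10
sub ebx, 2 → ebx=10-2=8
mov ebx, [eax] → ebx=M[212]=26
and ebx, 12 → ebx=26&12=8
add eax, 4 → eax=212+4=216
sub edx, 1 → edx=2-1=1
cmp edx, 0  (cmp 1,0)
jg loop: taken
mov ebx, [eax] → ebx=M[216]=23
and ebx, 15 → ebx=23&15=7
sub ebx, 2 → ebx=7-2=5
mov ebx, [eax] → ebx=M[216]=23
and ebx, 12 → ebx=23&12=4
add eax, 4 → eax=216+4=220
sub edx, 1 → edx=1-1=0
cmp edx, 0  (cmp 0,0)
jg loop: not taken
mov [212], ebx → M[212]=4
halt.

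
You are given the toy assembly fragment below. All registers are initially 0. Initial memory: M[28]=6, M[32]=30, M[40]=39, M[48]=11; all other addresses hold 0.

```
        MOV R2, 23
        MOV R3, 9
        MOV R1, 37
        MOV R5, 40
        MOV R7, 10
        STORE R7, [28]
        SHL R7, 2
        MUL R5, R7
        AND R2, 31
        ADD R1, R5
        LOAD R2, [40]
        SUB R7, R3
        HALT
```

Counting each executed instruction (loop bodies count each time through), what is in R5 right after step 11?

R2=23
R3=9
R1=37
R5=40
R7=10
STORE R7, [28] → M[28]=10
R7=10<<2=40
R5=40*40=1600
R2=23&31=23
R1=37+1600=1637
R2=M[40]=39
After step 11: R5 = 1600.

1600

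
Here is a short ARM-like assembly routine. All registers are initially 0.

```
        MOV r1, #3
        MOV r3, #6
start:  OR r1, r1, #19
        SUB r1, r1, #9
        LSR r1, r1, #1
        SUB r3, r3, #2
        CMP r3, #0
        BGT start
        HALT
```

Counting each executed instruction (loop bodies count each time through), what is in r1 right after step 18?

7

r1=3
r3=6
r1=3|19=19
r1=19-9=10
r1=10>>1=5
r3=6-2=4
CMP r3, #0  (cmp 4,0)
BGT start: taken
r1=5|19=23
r1=23-9=14
r1=14>>1=7
r3=4-2=2
CMP r3, #0  (cmp 2,0)
BGT start: taken
r1=7|19=23
r1=23-9=14
r1=14>>1=7
r3=2-2=0
After step 18: r1 = 7.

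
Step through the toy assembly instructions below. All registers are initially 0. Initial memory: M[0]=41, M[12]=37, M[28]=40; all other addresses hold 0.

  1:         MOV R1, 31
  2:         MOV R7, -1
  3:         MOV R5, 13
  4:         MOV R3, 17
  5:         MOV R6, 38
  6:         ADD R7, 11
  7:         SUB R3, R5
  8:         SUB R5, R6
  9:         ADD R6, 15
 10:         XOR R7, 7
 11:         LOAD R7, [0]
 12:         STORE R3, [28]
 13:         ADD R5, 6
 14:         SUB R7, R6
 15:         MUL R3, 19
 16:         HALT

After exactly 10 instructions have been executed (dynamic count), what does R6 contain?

R1=31
R7=-1
R5=13
R3=17
R6=38
R7=(-1)+11=10
R3=17-13=4
R5=13-38=-25
R6=38+15=53
R7=10^7=13
After step 10: R6 = 53.

53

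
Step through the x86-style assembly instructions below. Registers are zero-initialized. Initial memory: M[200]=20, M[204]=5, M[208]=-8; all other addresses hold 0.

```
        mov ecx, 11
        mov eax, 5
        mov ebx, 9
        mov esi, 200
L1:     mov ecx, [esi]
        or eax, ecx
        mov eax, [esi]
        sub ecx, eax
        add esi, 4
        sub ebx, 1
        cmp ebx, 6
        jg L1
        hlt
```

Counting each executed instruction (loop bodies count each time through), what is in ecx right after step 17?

0

ecx=11
eax=5
ebx=9
esi=200
ecx=M[200]=20
eax=5|20=21
eax=M[200]=20
ecx=20-20=0
esi=200+4=204
ebx=9-1=8
cmp ebx, 6  (cmp 8,6)
jg L1: taken
ecx=M[204]=5
eax=20|5=21
eax=M[204]=5
ecx=5-5=0
esi=204+4=208
After step 17: ecx = 0.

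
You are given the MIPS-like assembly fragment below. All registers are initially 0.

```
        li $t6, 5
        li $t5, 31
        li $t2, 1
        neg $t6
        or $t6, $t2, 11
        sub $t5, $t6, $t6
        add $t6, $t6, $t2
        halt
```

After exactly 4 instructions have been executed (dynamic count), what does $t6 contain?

li $t6, 5 → $t6=5
li $t5, 31 → $t5=31
li $t2, 1 → $t2=1
neg $t6 → $t6=-(5)=-5
After step 4: $t6 = -5.

-5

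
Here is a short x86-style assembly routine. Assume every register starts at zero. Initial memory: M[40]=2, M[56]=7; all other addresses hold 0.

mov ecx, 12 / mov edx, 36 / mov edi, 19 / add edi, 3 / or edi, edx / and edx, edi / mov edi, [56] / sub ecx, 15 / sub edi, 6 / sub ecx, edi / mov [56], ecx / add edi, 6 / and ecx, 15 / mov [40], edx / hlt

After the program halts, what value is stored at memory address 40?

mov ecx, 12 → ecx=12
mov edx, 36 → edx=36
mov edi, 19 → edi=19
add edi, 3 → edi=19+3=22
or edi, edx → edi=22|36=54
and edx, edi → edx=36&54=36
mov edi, [56] → edi=M[56]=7
sub ecx, 15 → ecx=12-15=-3
sub edi, 6 → edi=7-6=1
sub ecx, edi → ecx=(-3)-1=-4
mov [56], ecx → M[56]=-4
add edi, 6 → edi=1+6=7
and ecx, 15 → ecx=(-4)&15=12
mov [40], edx → M[40]=36
halt.

36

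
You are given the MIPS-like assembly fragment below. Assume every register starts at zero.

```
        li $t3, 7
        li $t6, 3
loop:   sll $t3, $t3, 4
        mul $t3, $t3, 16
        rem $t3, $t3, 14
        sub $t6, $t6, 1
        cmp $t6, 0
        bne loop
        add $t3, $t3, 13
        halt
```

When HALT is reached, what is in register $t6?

0

li $t3, 7 → $t3=7
li $t6, 3 → $t6=3
sll $t3, $t3, 4 → $t3=7<<4=112
mul $t3, $t3, 16 → $t3=112*16=1792
rem $t3, $t3, 14 → $t3=1792%14=0
sub $t6, $t6, 1 → $t6=3-1=2
cmp $t6, 0  (cmp 2,0)
bne loop: taken
sll $t3, $t3, 4 → $t3=0<<4=0
mul $t3, $t3, 16 → $t3=0*16=0
rem $t3, $t3, 14 → $t3=0%14=0
sub $t6, $t6, 1 → $t6=2-1=1
cmp $t6, 0  (cmp 1,0)
bne loop: taken
sll $t3, $t3, 4 → $t3=0<<4=0
mul $t3, $t3, 16 → $t3=0*16=0
rem $t3, $t3, 14 → $t3=0%14=0
sub $t6, $t6, 1 → $t6=1-1=0
cmp $t6, 0  (cmp 0,0)
bne loop: not taken
add $t3, $t3, 13 → $t3=0+13=13
halt.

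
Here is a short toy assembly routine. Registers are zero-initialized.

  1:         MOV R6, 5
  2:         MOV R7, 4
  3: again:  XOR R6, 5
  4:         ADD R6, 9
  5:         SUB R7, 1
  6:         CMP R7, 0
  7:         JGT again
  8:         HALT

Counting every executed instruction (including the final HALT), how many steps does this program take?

23

after MOV R6, 5: R6=5
after MOV R7, 4: R7=4
after XOR R6, 5: R6=5^5=0
after ADD R6, 9: R6=0+9=9
after SUB R7, 1: R7=4-1=3
CMP R7, 0  (cmp 3,0)
JGT again: taken
after XOR R6, 5: R6=9^5=12
after ADD R6, 9: R6=12+9=21
after SUB R7, 1: R7=3-1=2
CMP R7, 0  (cmp 2,0)
JGT again: taken
after XOR R6, 5: R6=21^5=16
after ADD R6, 9: R6=16+9=25
after SUB R7, 1: R7=2-1=1
CMP R7, 0  (cmp 1,0)
JGT again: taken
after XOR R6, 5: R6=25^5=28
after ADD R6, 9: R6=28+9=37
after SUB R7, 1: R7=1-1=0
CMP R7, 0  (cmp 0,0)
JGT again: not taken
halt.
Total executed instructions: 23.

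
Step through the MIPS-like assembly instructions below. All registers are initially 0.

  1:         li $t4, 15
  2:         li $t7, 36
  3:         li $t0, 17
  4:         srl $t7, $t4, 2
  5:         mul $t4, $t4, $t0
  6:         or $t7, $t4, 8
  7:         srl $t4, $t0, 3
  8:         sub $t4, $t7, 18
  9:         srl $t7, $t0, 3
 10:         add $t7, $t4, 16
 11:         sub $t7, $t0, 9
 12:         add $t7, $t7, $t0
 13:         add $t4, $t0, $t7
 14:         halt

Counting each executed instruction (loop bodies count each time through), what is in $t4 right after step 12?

after li $t4, 15: $t4=15
after li $t7, 36: $t7=36
after li $t0, 17: $t0=17
after srl $t7, $t4, 2: $t7=15>>2=3
after mul $t4, $t4, $t0: $t4=15*17=255
after or $t7, $t4, 8: $t7=255|8=255
after srl $t4, $t0, 3: $t4=17>>3=2
after sub $t4, $t7, 18: $t4=255-18=237
after srl $t7, $t0, 3: $t7=17>>3=2
after add $t7, $t4, 16: $t7=237+16=253
after sub $t7, $t0, 9: $t7=17-9=8
after add $t7, $t7, $t0: $t7=8+17=25
After step 12: $t4 = 237.

237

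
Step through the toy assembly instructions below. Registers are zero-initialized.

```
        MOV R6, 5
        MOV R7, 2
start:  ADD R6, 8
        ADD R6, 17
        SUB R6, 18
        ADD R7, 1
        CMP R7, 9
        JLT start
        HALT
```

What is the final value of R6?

R6=5
R7=2
R6=5+8=13
R6=13+17=30
R6=30-18=12
R7=2+1=3
CMP R7, 9  (cmp 3,9)
JLT start: taken
R6=12+8=20
R6=20+17=37
R6=37-18=19
R7=3+1=4
CMP R7, 9  (cmp 4,9)
JLT start: taken
R6=19+8=27
R6=27+17=44
R6=44-18=26
R7=4+1=5
CMP R7, 9  (cmp 5,9)
JLT start: taken
R6=26+8=34
R6=34+17=51
R6=51-18=33
R7=5+1=6
CMP R7, 9  (cmp 6,9)
JLT start: taken
R6=33+8=41
R6=41+17=58
R6=58-18=40
R7=6+1=7
CMP R7, 9  (cmp 7,9)
JLT start: taken
R6=40+8=48
R6=48+17=65
R6=65-18=47
R7=7+1=8
CMP R7, 9  (cmp 8,9)
JLT start: taken
R6=47+8=55
R6=55+17=72
R6=72-18=54
R7=8+1=9
CMP R7, 9  (cmp 9,9)
JLT start: not taken
halt.

54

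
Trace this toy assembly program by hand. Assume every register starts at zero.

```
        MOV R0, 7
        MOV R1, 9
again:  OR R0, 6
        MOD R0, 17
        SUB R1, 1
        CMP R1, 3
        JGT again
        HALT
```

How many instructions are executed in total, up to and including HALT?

33

R0=7
R1=9
R0=7|6=7
R0=7%17=7
R1=9-1=8
CMP R1, 3  (cmp 8,3)
JGT again: taken
R0=7|6=7
R0=7%17=7
R1=8-1=7
CMP R1, 3  (cmp 7,3)
JGT again: taken
R0=7|6=7
R0=7%17=7
R1=7-1=6
CMP R1, 3  (cmp 6,3)
JGT again: taken
R0=7|6=7
R0=7%17=7
R1=6-1=5
CMP R1, 3  (cmp 5,3)
JGT again: taken
R0=7|6=7
R0=7%17=7
R1=5-1=4
CMP R1, 3  (cmp 4,3)
JGT again: taken
R0=7|6=7
R0=7%17=7
R1=4-1=3
CMP R1, 3  (cmp 3,3)
JGT again: not taken
halt.
Total executed instructions: 33.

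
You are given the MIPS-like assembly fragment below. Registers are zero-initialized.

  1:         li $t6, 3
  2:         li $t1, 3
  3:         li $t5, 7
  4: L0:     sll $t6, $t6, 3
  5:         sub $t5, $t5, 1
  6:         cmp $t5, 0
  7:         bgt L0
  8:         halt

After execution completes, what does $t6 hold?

6291456

$t6=3
$t1=3
$t5=7
$t6=3<<3=24
$t5=7-1=6
cmp $t5, 0  (cmp 6,0)
bgt L0: taken
$t6=24<<3=192
$t5=6-1=5
cmp $t5, 0  (cmp 5,0)
bgt L0: taken
$t6=192<<3=1536
$t5=5-1=4
cmp $t5, 0  (cmp 4,0)
bgt L0: taken
$t6=1536<<3=12288
$t5=4-1=3
cmp $t5, 0  (cmp 3,0)
bgt L0: taken
$t6=12288<<3=98304
$t5=3-1=2
cmp $t5, 0  (cmp 2,0)
bgt L0: taken
$t6=98304<<3=786432
$t5=2-1=1
cmp $t5, 0  (cmp 1,0)
bgt L0: taken
$t6=786432<<3=6291456
$t5=1-1=0
cmp $t5, 0  (cmp 0,0)
bgt L0: not taken
halt.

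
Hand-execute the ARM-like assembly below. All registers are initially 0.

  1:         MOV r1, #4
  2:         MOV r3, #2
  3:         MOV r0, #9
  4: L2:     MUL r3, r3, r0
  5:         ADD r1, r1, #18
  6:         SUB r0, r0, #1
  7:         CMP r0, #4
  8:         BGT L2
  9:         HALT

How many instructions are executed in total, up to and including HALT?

MOV r1, #4 → r1=4
MOV r3, #2 → r3=2
MOV r0, #9 → r0=9
MUL r3, r3, r0 → r3=2*9=18
ADD r1, r1, #18 → r1=4+18=22
SUB r0, r0, #1 → r0=9-1=8
CMP r0, #4  (cmp 8,4)
BGT L2: taken
MUL r3, r3, r0 → r3=18*8=144
ADD r1, r1, #18 → r1=22+18=40
SUB r0, r0, #1 → r0=8-1=7
CMP r0, #4  (cmp 7,4)
BGT L2: taken
MUL r3, r3, r0 → r3=144*7=1008
ADD r1, r1, #18 → r1=40+18=58
SUB r0, r0, #1 → r0=7-1=6
CMP r0, #4  (cmp 6,4)
BGT L2: taken
MUL r3, r3, r0 → r3=1008*6=6048
ADD r1, r1, #18 → r1=58+18=76
SUB r0, r0, #1 → r0=6-1=5
CMP r0, #4  (cmp 5,4)
BGT L2: taken
MUL r3, r3, r0 → r3=6048*5=30240
ADD r1, r1, #18 → r1=76+18=94
SUB r0, r0, #1 → r0=5-1=4
CMP r0, #4  (cmp 4,4)
BGT L2: not taken
halt.
Total executed instructions: 29.

29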